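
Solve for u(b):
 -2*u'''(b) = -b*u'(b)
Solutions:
 u(b) = C1 + Integral(C2*airyai(2^(2/3)*b/2) + C3*airybi(2^(2/3)*b/2), b)


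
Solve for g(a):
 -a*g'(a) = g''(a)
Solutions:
 g(a) = C1 + C2*erf(sqrt(2)*a/2)


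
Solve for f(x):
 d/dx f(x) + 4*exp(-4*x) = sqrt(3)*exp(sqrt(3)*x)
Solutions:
 f(x) = C1 + exp(sqrt(3)*x) + exp(-4*x)


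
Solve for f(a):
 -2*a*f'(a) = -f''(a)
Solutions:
 f(a) = C1 + C2*erfi(a)


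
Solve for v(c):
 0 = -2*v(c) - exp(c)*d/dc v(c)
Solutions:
 v(c) = C1*exp(2*exp(-c))


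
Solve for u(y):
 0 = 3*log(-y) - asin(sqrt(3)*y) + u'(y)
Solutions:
 u(y) = C1 - 3*y*log(-y) + y*asin(sqrt(3)*y) + 3*y + sqrt(3)*sqrt(1 - 3*y^2)/3


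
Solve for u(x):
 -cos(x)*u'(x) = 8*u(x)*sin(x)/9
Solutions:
 u(x) = C1*cos(x)^(8/9)


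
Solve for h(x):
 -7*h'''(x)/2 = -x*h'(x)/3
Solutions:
 h(x) = C1 + Integral(C2*airyai(2^(1/3)*21^(2/3)*x/21) + C3*airybi(2^(1/3)*21^(2/3)*x/21), x)


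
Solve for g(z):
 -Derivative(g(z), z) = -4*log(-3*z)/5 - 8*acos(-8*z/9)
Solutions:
 g(z) = C1 + 4*z*log(-z)/5 + 8*z*acos(-8*z/9) - 4*z/5 + 4*z*log(3)/5 + sqrt(81 - 64*z^2)


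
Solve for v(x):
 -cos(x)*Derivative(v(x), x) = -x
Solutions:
 v(x) = C1 + Integral(x/cos(x), x)


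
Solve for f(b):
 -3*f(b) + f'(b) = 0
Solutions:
 f(b) = C1*exp(3*b)


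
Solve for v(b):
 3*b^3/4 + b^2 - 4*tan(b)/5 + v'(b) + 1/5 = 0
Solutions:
 v(b) = C1 - 3*b^4/16 - b^3/3 - b/5 - 4*log(cos(b))/5


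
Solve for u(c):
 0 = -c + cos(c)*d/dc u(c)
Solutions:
 u(c) = C1 + Integral(c/cos(c), c)


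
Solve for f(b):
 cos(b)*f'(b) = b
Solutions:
 f(b) = C1 + Integral(b/cos(b), b)


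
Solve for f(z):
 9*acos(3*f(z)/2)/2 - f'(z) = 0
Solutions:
 Integral(1/acos(3*_y/2), (_y, f(z))) = C1 + 9*z/2


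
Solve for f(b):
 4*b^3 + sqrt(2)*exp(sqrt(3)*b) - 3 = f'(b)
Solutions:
 f(b) = C1 + b^4 - 3*b + sqrt(6)*exp(sqrt(3)*b)/3


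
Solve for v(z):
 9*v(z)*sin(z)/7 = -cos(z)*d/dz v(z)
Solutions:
 v(z) = C1*cos(z)^(9/7)


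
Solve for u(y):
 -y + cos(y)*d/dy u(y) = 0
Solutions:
 u(y) = C1 + Integral(y/cos(y), y)


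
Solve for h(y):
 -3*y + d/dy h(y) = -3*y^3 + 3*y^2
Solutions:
 h(y) = C1 - 3*y^4/4 + y^3 + 3*y^2/2


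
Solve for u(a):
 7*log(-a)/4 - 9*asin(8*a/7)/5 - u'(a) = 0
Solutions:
 u(a) = C1 + 7*a*log(-a)/4 - 9*a*asin(8*a/7)/5 - 7*a/4 - 9*sqrt(49 - 64*a^2)/40


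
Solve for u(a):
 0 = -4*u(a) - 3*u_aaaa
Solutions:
 u(a) = (C1*sin(3^(3/4)*a/3) + C2*cos(3^(3/4)*a/3))*exp(-3^(3/4)*a/3) + (C3*sin(3^(3/4)*a/3) + C4*cos(3^(3/4)*a/3))*exp(3^(3/4)*a/3)


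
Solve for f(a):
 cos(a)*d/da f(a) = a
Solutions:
 f(a) = C1 + Integral(a/cos(a), a)


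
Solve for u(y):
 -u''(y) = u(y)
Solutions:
 u(y) = C1*sin(y) + C2*cos(y)


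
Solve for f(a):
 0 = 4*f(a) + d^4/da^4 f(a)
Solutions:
 f(a) = (C1*sin(a) + C2*cos(a))*exp(-a) + (C3*sin(a) + C4*cos(a))*exp(a)


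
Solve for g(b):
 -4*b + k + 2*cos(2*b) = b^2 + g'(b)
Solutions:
 g(b) = C1 - b^3/3 - 2*b^2 + b*k + sin(2*b)


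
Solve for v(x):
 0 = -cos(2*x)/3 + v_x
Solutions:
 v(x) = C1 + sin(2*x)/6


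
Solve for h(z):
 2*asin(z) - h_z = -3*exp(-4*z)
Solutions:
 h(z) = C1 + 2*z*asin(z) + 2*sqrt(1 - z^2) - 3*exp(-4*z)/4


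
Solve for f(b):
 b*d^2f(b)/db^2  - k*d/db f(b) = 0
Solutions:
 f(b) = C1 + b^(re(k) + 1)*(C2*sin(log(b)*Abs(im(k))) + C3*cos(log(b)*im(k)))


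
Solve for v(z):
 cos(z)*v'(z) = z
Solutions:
 v(z) = C1 + Integral(z/cos(z), z)


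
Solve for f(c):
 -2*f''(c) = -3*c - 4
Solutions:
 f(c) = C1 + C2*c + c^3/4 + c^2


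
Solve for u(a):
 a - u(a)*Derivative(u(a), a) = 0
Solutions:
 u(a) = -sqrt(C1 + a^2)
 u(a) = sqrt(C1 + a^2)


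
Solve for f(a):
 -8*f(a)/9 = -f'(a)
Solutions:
 f(a) = C1*exp(8*a/9)


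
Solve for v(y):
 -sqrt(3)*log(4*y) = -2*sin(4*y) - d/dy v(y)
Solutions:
 v(y) = C1 + sqrt(3)*y*(log(y) - 1) + 2*sqrt(3)*y*log(2) + cos(4*y)/2


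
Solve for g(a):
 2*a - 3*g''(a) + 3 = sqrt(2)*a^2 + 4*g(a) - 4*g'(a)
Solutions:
 g(a) = -sqrt(2)*a^2/4 - sqrt(2)*a/2 + a/2 + (C1*sin(2*sqrt(2)*a/3) + C2*cos(2*sqrt(2)*a/3))*exp(2*a/3) - sqrt(2)/8 + 5/4


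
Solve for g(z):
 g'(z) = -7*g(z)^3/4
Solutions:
 g(z) = -sqrt(2)*sqrt(-1/(C1 - 7*z))
 g(z) = sqrt(2)*sqrt(-1/(C1 - 7*z))


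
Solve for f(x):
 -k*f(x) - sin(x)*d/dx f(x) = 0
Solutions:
 f(x) = C1*exp(k*(-log(cos(x) - 1) + log(cos(x) + 1))/2)


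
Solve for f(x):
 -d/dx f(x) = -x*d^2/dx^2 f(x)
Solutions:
 f(x) = C1 + C2*x^2


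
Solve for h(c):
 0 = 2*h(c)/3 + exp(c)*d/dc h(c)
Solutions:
 h(c) = C1*exp(2*exp(-c)/3)


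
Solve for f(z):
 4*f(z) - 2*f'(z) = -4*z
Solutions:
 f(z) = C1*exp(2*z) - z - 1/2


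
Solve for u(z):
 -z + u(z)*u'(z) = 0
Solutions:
 u(z) = -sqrt(C1 + z^2)
 u(z) = sqrt(C1 + z^2)


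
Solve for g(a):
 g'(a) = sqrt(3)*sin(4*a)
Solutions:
 g(a) = C1 - sqrt(3)*cos(4*a)/4


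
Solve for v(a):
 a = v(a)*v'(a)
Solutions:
 v(a) = -sqrt(C1 + a^2)
 v(a) = sqrt(C1 + a^2)


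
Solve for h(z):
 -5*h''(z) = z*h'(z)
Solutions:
 h(z) = C1 + C2*erf(sqrt(10)*z/10)


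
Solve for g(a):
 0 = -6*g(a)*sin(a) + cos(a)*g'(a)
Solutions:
 g(a) = C1/cos(a)^6


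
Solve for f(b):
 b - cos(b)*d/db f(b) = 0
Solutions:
 f(b) = C1 + Integral(b/cos(b), b)


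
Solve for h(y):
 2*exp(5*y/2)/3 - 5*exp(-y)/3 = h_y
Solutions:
 h(y) = C1 + 4*exp(5*y/2)/15 + 5*exp(-y)/3


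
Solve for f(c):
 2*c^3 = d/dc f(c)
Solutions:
 f(c) = C1 + c^4/2


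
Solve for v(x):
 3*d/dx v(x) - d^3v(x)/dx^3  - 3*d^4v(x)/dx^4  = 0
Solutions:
 v(x) = C1 + C2*exp(-x*(2*2^(1/3)/(135*sqrt(29) + 727)^(1/3) + 4 + 2^(2/3)*(135*sqrt(29) + 727)^(1/3))/36)*sin(2^(1/3)*sqrt(3)*x*(-2^(1/3)*(135*sqrt(29) + 727)^(1/3) + 2/(135*sqrt(29) + 727)^(1/3))/36) + C3*exp(-x*(2*2^(1/3)/(135*sqrt(29) + 727)^(1/3) + 4 + 2^(2/3)*(135*sqrt(29) + 727)^(1/3))/36)*cos(2^(1/3)*sqrt(3)*x*(-2^(1/3)*(135*sqrt(29) + 727)^(1/3) + 2/(135*sqrt(29) + 727)^(1/3))/36) + C4*exp(x*(-2 + 2*2^(1/3)/(135*sqrt(29) + 727)^(1/3) + 2^(2/3)*(135*sqrt(29) + 727)^(1/3))/18)


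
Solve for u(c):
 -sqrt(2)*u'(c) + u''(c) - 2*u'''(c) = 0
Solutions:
 u(c) = C1 + (C2*sin(c*sqrt(-1 + 8*sqrt(2))/4) + C3*cos(c*sqrt(-1 + 8*sqrt(2))/4))*exp(c/4)


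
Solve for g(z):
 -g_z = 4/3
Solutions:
 g(z) = C1 - 4*z/3


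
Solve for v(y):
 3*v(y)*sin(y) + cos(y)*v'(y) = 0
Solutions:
 v(y) = C1*cos(y)^3


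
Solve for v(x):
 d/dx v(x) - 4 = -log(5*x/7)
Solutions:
 v(x) = C1 - x*log(x) + x*log(7/5) + 5*x


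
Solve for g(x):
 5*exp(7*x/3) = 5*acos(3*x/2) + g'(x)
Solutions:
 g(x) = C1 - 5*x*acos(3*x/2) + 5*sqrt(4 - 9*x^2)/3 + 15*exp(7*x/3)/7


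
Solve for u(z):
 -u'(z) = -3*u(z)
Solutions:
 u(z) = C1*exp(3*z)


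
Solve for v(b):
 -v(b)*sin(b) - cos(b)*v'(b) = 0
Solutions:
 v(b) = C1*cos(b)


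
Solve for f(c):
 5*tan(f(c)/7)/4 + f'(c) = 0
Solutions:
 f(c) = -7*asin(C1*exp(-5*c/28)) + 7*pi
 f(c) = 7*asin(C1*exp(-5*c/28))


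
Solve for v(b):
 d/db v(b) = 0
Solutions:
 v(b) = C1


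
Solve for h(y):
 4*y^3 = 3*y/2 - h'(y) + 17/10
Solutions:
 h(y) = C1 - y^4 + 3*y^2/4 + 17*y/10


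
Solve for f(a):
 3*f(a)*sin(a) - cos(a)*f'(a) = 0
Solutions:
 f(a) = C1/cos(a)^3


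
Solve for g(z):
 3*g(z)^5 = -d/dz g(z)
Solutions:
 g(z) = -I*(1/(C1 + 12*z))^(1/4)
 g(z) = I*(1/(C1 + 12*z))^(1/4)
 g(z) = -(1/(C1 + 12*z))^(1/4)
 g(z) = (1/(C1 + 12*z))^(1/4)


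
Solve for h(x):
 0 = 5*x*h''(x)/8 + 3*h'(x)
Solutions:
 h(x) = C1 + C2/x^(19/5)


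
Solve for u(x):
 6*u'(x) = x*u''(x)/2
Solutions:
 u(x) = C1 + C2*x^13


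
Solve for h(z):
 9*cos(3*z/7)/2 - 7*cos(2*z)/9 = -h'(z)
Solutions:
 h(z) = C1 - 21*sin(3*z/7)/2 + 7*sin(2*z)/18


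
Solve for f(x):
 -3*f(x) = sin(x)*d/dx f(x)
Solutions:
 f(x) = C1*(cos(x) + 1)^(3/2)/(cos(x) - 1)^(3/2)


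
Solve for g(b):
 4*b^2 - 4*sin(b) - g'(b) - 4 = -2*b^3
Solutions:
 g(b) = C1 + b^4/2 + 4*b^3/3 - 4*b + 4*cos(b)


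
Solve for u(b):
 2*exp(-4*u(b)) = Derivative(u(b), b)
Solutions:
 u(b) = log(-I*(C1 + 8*b)^(1/4))
 u(b) = log(I*(C1 + 8*b)^(1/4))
 u(b) = log(-(C1 + 8*b)^(1/4))
 u(b) = log(C1 + 8*b)/4


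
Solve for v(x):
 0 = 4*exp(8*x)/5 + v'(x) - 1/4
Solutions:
 v(x) = C1 + x/4 - exp(8*x)/10


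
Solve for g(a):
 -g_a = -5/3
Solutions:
 g(a) = C1 + 5*a/3


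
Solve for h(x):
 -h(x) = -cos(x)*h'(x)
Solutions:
 h(x) = C1*sqrt(sin(x) + 1)/sqrt(sin(x) - 1)


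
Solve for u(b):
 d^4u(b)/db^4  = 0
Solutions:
 u(b) = C1 + C2*b + C3*b^2 + C4*b^3


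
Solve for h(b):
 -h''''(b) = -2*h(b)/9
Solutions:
 h(b) = C1*exp(-2^(1/4)*sqrt(3)*b/3) + C2*exp(2^(1/4)*sqrt(3)*b/3) + C3*sin(2^(1/4)*sqrt(3)*b/3) + C4*cos(2^(1/4)*sqrt(3)*b/3)


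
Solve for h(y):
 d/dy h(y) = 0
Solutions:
 h(y) = C1


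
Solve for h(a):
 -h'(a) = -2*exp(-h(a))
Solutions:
 h(a) = log(C1 + 2*a)


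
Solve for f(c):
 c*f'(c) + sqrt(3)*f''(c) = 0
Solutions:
 f(c) = C1 + C2*erf(sqrt(2)*3^(3/4)*c/6)


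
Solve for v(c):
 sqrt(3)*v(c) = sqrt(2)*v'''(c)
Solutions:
 v(c) = C3*exp(2^(5/6)*3^(1/6)*c/2) + (C1*sin(2^(5/6)*3^(2/3)*c/4) + C2*cos(2^(5/6)*3^(2/3)*c/4))*exp(-2^(5/6)*3^(1/6)*c/4)


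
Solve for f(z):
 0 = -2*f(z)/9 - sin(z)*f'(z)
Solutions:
 f(z) = C1*(cos(z) + 1)^(1/9)/(cos(z) - 1)^(1/9)


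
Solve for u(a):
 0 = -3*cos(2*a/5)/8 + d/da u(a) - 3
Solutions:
 u(a) = C1 + 3*a + 15*sin(2*a/5)/16


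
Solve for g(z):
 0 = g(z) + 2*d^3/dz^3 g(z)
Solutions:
 g(z) = C3*exp(-2^(2/3)*z/2) + (C1*sin(2^(2/3)*sqrt(3)*z/4) + C2*cos(2^(2/3)*sqrt(3)*z/4))*exp(2^(2/3)*z/4)


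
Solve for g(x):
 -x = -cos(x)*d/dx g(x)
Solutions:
 g(x) = C1 + Integral(x/cos(x), x)


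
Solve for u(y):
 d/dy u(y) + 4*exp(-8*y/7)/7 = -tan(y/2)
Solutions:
 u(y) = C1 - log(tan(y/2)^2 + 1) + exp(-8*y/7)/2


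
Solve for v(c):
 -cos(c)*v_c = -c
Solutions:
 v(c) = C1 + Integral(c/cos(c), c)


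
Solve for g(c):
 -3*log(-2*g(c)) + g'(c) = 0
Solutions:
 -Integral(1/(log(-_y) + log(2)), (_y, g(c)))/3 = C1 - c


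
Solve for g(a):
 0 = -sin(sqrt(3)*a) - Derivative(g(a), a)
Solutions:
 g(a) = C1 + sqrt(3)*cos(sqrt(3)*a)/3


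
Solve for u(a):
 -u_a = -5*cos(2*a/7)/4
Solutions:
 u(a) = C1 + 35*sin(2*a/7)/8


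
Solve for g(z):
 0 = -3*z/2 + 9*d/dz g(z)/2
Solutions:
 g(z) = C1 + z^2/6


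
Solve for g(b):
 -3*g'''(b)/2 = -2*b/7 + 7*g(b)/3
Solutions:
 g(b) = C3*exp(-42^(1/3)*b/3) + 6*b/49 + (C1*sin(14^(1/3)*3^(5/6)*b/6) + C2*cos(14^(1/3)*3^(5/6)*b/6))*exp(42^(1/3)*b/6)


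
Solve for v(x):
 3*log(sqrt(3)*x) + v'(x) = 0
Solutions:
 v(x) = C1 - 3*x*log(x) - 3*x*log(3)/2 + 3*x


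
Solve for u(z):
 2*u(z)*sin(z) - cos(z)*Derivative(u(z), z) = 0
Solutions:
 u(z) = C1/cos(z)^2


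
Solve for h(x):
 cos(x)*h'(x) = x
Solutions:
 h(x) = C1 + Integral(x/cos(x), x)


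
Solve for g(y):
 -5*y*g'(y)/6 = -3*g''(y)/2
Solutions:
 g(y) = C1 + C2*erfi(sqrt(10)*y/6)


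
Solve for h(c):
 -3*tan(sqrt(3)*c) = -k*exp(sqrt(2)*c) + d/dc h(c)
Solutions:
 h(c) = C1 + sqrt(2)*k*exp(sqrt(2)*c)/2 + sqrt(3)*log(cos(sqrt(3)*c))


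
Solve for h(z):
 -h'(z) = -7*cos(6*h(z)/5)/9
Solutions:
 -7*z/9 - 5*log(sin(6*h(z)/5) - 1)/12 + 5*log(sin(6*h(z)/5) + 1)/12 = C1


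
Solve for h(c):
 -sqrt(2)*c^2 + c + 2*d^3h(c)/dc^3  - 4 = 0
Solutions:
 h(c) = C1 + C2*c + C3*c^2 + sqrt(2)*c^5/120 - c^4/48 + c^3/3


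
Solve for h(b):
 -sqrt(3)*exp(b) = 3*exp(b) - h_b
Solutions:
 h(b) = C1 + sqrt(3)*exp(b) + 3*exp(b)


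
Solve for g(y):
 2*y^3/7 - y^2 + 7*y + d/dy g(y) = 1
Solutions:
 g(y) = C1 - y^4/14 + y^3/3 - 7*y^2/2 + y


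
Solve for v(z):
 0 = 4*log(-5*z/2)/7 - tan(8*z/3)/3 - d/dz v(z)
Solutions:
 v(z) = C1 + 4*z*log(-z)/7 - 4*z/7 - 4*z*log(2)/7 + 4*z*log(5)/7 + log(cos(8*z/3))/8


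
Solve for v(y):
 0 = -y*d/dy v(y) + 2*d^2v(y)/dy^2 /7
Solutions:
 v(y) = C1 + C2*erfi(sqrt(7)*y/2)


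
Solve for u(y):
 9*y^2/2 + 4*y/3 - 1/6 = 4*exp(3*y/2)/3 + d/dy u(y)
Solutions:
 u(y) = C1 + 3*y^3/2 + 2*y^2/3 - y/6 - 8*exp(3*y/2)/9


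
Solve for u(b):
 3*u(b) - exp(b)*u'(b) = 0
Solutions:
 u(b) = C1*exp(-3*exp(-b))


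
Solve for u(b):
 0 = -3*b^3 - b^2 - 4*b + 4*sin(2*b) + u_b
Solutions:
 u(b) = C1 + 3*b^4/4 + b^3/3 + 2*b^2 + 2*cos(2*b)


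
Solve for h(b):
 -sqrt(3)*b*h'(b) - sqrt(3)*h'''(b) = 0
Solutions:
 h(b) = C1 + Integral(C2*airyai(-b) + C3*airybi(-b), b)


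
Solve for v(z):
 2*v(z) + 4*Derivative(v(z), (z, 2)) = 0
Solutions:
 v(z) = C1*sin(sqrt(2)*z/2) + C2*cos(sqrt(2)*z/2)


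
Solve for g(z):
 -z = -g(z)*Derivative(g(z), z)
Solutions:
 g(z) = -sqrt(C1 + z^2)
 g(z) = sqrt(C1 + z^2)


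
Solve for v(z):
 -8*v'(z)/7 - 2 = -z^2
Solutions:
 v(z) = C1 + 7*z^3/24 - 7*z/4


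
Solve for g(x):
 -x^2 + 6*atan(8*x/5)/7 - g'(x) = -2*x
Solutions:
 g(x) = C1 - x^3/3 + x^2 + 6*x*atan(8*x/5)/7 - 15*log(64*x^2 + 25)/56


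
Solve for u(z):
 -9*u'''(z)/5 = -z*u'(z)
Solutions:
 u(z) = C1 + Integral(C2*airyai(15^(1/3)*z/3) + C3*airybi(15^(1/3)*z/3), z)


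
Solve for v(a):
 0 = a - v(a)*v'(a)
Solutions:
 v(a) = -sqrt(C1 + a^2)
 v(a) = sqrt(C1 + a^2)


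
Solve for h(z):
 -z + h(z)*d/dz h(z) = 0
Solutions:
 h(z) = -sqrt(C1 + z^2)
 h(z) = sqrt(C1 + z^2)


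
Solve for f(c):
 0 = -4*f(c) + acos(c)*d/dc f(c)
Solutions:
 f(c) = C1*exp(4*Integral(1/acos(c), c))


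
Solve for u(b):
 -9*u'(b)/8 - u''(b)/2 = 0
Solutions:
 u(b) = C1 + C2*exp(-9*b/4)


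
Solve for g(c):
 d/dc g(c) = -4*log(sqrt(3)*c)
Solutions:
 g(c) = C1 - 4*c*log(c) - c*log(9) + 4*c


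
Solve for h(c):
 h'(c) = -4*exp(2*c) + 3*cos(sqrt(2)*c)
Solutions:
 h(c) = C1 - 2*exp(2*c) + 3*sqrt(2)*sin(sqrt(2)*c)/2


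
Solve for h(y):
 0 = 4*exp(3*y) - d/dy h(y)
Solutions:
 h(y) = C1 + 4*exp(3*y)/3


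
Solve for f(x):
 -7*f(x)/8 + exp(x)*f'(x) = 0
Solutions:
 f(x) = C1*exp(-7*exp(-x)/8)


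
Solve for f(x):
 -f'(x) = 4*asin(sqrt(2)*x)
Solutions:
 f(x) = C1 - 4*x*asin(sqrt(2)*x) - 2*sqrt(2)*sqrt(1 - 2*x^2)


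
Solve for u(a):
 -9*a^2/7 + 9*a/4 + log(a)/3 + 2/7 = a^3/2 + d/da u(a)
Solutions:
 u(a) = C1 - a^4/8 - 3*a^3/7 + 9*a^2/8 + a*log(a)/3 - a/21


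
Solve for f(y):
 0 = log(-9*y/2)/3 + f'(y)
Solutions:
 f(y) = C1 - y*log(-y)/3 + y*(-2*log(3) + log(2) + 1)/3


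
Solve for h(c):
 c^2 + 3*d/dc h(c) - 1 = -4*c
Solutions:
 h(c) = C1 - c^3/9 - 2*c^2/3 + c/3


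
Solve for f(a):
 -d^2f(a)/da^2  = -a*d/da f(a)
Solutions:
 f(a) = C1 + C2*erfi(sqrt(2)*a/2)


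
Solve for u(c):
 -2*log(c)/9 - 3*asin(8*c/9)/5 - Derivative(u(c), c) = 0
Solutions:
 u(c) = C1 - 2*c*log(c)/9 - 3*c*asin(8*c/9)/5 + 2*c/9 - 3*sqrt(81 - 64*c^2)/40


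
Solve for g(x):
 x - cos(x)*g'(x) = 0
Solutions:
 g(x) = C1 + Integral(x/cos(x), x)


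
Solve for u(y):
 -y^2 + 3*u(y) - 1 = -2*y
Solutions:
 u(y) = y^2/3 - 2*y/3 + 1/3


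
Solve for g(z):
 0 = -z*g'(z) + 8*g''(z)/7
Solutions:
 g(z) = C1 + C2*erfi(sqrt(7)*z/4)


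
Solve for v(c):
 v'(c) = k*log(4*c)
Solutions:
 v(c) = C1 + c*k*log(c) - c*k + c*k*log(4)


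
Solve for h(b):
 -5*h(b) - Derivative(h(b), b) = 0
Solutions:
 h(b) = C1*exp(-5*b)


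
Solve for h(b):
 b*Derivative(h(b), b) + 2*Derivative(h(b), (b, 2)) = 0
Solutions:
 h(b) = C1 + C2*erf(b/2)


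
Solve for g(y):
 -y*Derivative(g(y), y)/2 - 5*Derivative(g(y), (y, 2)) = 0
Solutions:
 g(y) = C1 + C2*erf(sqrt(5)*y/10)


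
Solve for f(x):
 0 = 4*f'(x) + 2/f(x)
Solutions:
 f(x) = -sqrt(C1 - x)
 f(x) = sqrt(C1 - x)


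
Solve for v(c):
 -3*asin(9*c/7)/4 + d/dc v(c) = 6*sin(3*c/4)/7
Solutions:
 v(c) = C1 + 3*c*asin(9*c/7)/4 + sqrt(49 - 81*c^2)/12 - 8*cos(3*c/4)/7


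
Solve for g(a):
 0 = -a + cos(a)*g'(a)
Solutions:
 g(a) = C1 + Integral(a/cos(a), a)


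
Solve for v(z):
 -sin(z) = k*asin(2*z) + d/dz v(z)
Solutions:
 v(z) = C1 - k*(z*asin(2*z) + sqrt(1 - 4*z^2)/2) + cos(z)


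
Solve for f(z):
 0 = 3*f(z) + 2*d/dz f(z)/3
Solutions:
 f(z) = C1*exp(-9*z/2)


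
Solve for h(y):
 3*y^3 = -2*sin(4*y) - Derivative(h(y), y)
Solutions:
 h(y) = C1 - 3*y^4/4 + cos(4*y)/2


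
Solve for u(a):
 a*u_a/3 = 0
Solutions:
 u(a) = C1


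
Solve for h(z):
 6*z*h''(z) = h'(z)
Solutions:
 h(z) = C1 + C2*z^(7/6)


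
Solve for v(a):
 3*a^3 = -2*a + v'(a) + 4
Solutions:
 v(a) = C1 + 3*a^4/4 + a^2 - 4*a


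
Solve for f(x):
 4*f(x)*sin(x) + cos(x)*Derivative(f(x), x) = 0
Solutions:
 f(x) = C1*cos(x)^4


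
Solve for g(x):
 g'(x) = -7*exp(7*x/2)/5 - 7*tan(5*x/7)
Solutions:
 g(x) = C1 - 2*exp(7*x/2)/5 + 49*log(cos(5*x/7))/5


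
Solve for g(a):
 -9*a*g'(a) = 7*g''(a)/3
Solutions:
 g(a) = C1 + C2*erf(3*sqrt(42)*a/14)


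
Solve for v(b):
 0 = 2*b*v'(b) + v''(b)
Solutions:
 v(b) = C1 + C2*erf(b)


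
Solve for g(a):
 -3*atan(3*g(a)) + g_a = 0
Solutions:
 Integral(1/atan(3*_y), (_y, g(a))) = C1 + 3*a


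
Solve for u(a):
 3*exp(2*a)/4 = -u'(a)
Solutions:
 u(a) = C1 - 3*exp(2*a)/8


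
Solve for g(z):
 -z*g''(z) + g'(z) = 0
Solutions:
 g(z) = C1 + C2*z^2


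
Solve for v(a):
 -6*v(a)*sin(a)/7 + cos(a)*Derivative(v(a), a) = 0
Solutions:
 v(a) = C1/cos(a)^(6/7)


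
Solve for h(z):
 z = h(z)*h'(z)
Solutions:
 h(z) = -sqrt(C1 + z^2)
 h(z) = sqrt(C1 + z^2)


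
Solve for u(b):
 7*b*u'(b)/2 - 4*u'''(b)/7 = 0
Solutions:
 u(b) = C1 + Integral(C2*airyai(7^(2/3)*b/2) + C3*airybi(7^(2/3)*b/2), b)


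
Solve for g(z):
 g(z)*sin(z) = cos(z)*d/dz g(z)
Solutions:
 g(z) = C1/cos(z)


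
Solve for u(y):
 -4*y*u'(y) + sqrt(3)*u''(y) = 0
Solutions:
 u(y) = C1 + C2*erfi(sqrt(2)*3^(3/4)*y/3)


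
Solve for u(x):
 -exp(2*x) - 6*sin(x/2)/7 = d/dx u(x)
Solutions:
 u(x) = C1 - exp(2*x)/2 + 12*cos(x/2)/7


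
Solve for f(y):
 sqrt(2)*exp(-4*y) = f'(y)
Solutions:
 f(y) = C1 - sqrt(2)*exp(-4*y)/4


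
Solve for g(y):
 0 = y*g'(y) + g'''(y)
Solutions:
 g(y) = C1 + Integral(C2*airyai(-y) + C3*airybi(-y), y)


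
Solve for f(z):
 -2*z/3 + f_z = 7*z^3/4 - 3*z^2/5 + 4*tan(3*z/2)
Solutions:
 f(z) = C1 + 7*z^4/16 - z^3/5 + z^2/3 - 8*log(cos(3*z/2))/3


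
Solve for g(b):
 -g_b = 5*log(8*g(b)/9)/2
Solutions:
 2*Integral(1/(log(_y) - 2*log(3) + 3*log(2)), (_y, g(b)))/5 = C1 - b


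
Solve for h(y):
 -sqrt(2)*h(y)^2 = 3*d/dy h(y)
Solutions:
 h(y) = 3/(C1 + sqrt(2)*y)


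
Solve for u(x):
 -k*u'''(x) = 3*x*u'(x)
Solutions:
 u(x) = C1 + Integral(C2*airyai(3^(1/3)*x*(-1/k)^(1/3)) + C3*airybi(3^(1/3)*x*(-1/k)^(1/3)), x)


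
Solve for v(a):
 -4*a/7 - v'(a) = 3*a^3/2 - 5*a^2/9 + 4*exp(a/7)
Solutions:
 v(a) = C1 - 3*a^4/8 + 5*a^3/27 - 2*a^2/7 - 28*exp(a/7)


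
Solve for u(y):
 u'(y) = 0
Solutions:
 u(y) = C1


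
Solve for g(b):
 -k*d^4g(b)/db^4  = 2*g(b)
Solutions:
 g(b) = C1*exp(-2^(1/4)*b*(-1/k)^(1/4)) + C2*exp(2^(1/4)*b*(-1/k)^(1/4)) + C3*exp(-2^(1/4)*I*b*(-1/k)^(1/4)) + C4*exp(2^(1/4)*I*b*(-1/k)^(1/4))


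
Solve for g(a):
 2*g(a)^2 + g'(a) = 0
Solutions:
 g(a) = 1/(C1 + 2*a)


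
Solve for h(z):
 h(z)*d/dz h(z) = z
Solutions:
 h(z) = -sqrt(C1 + z^2)
 h(z) = sqrt(C1 + z^2)


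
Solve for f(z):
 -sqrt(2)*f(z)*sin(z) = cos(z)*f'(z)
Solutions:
 f(z) = C1*cos(z)^(sqrt(2))


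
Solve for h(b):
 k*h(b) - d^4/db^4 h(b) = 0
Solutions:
 h(b) = C1*exp(-b*k^(1/4)) + C2*exp(b*k^(1/4)) + C3*exp(-I*b*k^(1/4)) + C4*exp(I*b*k^(1/4))


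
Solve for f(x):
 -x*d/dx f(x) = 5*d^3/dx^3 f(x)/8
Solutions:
 f(x) = C1 + Integral(C2*airyai(-2*5^(2/3)*x/5) + C3*airybi(-2*5^(2/3)*x/5), x)


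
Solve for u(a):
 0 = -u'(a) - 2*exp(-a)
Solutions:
 u(a) = C1 + 2*exp(-a)


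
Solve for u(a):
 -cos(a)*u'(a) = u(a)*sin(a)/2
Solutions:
 u(a) = C1*sqrt(cos(a))


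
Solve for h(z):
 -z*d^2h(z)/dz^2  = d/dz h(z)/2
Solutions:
 h(z) = C1 + C2*sqrt(z)


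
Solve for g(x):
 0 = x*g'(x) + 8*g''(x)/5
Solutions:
 g(x) = C1 + C2*erf(sqrt(5)*x/4)


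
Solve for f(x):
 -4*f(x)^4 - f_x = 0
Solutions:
 f(x) = (-3^(2/3) - 3*3^(1/6)*I)*(1/(C1 + 4*x))^(1/3)/6
 f(x) = (-3^(2/3) + 3*3^(1/6)*I)*(1/(C1 + 4*x))^(1/3)/6
 f(x) = (1/(C1 + 12*x))^(1/3)


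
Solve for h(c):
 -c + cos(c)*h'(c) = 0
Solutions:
 h(c) = C1 + Integral(c/cos(c), c)


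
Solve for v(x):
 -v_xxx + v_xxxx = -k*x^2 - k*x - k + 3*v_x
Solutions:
 v(x) = C1 + C2*exp(x*(-2^(2/3)*(9*sqrt(85) + 83)^(1/3) - 2*2^(1/3)/(9*sqrt(85) + 83)^(1/3) + 4)/12)*sin(2^(1/3)*sqrt(3)*x*(-2^(1/3)*(9*sqrt(85) + 83)^(1/3) + 2/(9*sqrt(85) + 83)^(1/3))/12) + C3*exp(x*(-2^(2/3)*(9*sqrt(85) + 83)^(1/3) - 2*2^(1/3)/(9*sqrt(85) + 83)^(1/3) + 4)/12)*cos(2^(1/3)*sqrt(3)*x*(-2^(1/3)*(9*sqrt(85) + 83)^(1/3) + 2/(9*sqrt(85) + 83)^(1/3))/12) + C4*exp(x*(2*2^(1/3)/(9*sqrt(85) + 83)^(1/3) + 2 + 2^(2/3)*(9*sqrt(85) + 83)^(1/3))/6) + k*x^3/9 + k*x^2/6 + k*x/9


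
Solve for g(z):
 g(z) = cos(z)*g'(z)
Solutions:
 g(z) = C1*sqrt(sin(z) + 1)/sqrt(sin(z) - 1)


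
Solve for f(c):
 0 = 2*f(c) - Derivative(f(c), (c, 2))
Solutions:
 f(c) = C1*exp(-sqrt(2)*c) + C2*exp(sqrt(2)*c)


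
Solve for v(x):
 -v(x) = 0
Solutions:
 v(x) = 0


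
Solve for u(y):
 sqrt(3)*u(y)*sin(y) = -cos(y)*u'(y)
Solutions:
 u(y) = C1*cos(y)^(sqrt(3))


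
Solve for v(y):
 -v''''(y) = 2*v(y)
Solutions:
 v(y) = (C1*sin(2^(3/4)*y/2) + C2*cos(2^(3/4)*y/2))*exp(-2^(3/4)*y/2) + (C3*sin(2^(3/4)*y/2) + C4*cos(2^(3/4)*y/2))*exp(2^(3/4)*y/2)


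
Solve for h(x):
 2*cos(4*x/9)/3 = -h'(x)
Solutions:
 h(x) = C1 - 3*sin(4*x/9)/2


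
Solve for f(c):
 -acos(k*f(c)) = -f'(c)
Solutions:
 Integral(1/acos(_y*k), (_y, f(c))) = C1 + c


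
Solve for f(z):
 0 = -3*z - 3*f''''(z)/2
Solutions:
 f(z) = C1 + C2*z + C3*z^2 + C4*z^3 - z^5/60


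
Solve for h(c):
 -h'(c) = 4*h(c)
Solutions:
 h(c) = C1*exp(-4*c)


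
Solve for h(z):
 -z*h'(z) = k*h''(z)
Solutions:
 h(z) = C1 + C2*sqrt(k)*erf(sqrt(2)*z*sqrt(1/k)/2)


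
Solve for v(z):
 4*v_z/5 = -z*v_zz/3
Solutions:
 v(z) = C1 + C2/z^(7/5)


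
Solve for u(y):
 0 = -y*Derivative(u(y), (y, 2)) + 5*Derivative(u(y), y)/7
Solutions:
 u(y) = C1 + C2*y^(12/7)


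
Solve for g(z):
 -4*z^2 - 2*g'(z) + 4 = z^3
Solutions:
 g(z) = C1 - z^4/8 - 2*z^3/3 + 2*z


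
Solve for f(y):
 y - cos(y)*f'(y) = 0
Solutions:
 f(y) = C1 + Integral(y/cos(y), y)


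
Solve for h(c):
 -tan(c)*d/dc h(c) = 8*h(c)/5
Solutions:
 h(c) = C1/sin(c)^(8/5)


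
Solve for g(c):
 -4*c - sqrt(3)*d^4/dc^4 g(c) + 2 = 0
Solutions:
 g(c) = C1 + C2*c + C3*c^2 + C4*c^3 - sqrt(3)*c^5/90 + sqrt(3)*c^4/36


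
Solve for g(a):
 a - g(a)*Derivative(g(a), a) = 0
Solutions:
 g(a) = -sqrt(C1 + a^2)
 g(a) = sqrt(C1 + a^2)


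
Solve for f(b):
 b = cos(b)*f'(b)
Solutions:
 f(b) = C1 + Integral(b/cos(b), b)


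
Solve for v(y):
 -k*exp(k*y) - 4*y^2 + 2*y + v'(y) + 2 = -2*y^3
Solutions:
 v(y) = C1 - y^4/2 + 4*y^3/3 - y^2 - 2*y + exp(k*y)


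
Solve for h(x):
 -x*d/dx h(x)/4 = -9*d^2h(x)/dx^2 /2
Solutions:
 h(x) = C1 + C2*erfi(x/6)


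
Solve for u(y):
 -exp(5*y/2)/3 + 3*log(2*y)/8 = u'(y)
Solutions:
 u(y) = C1 + 3*y*log(y)/8 + 3*y*(-1 + log(2))/8 - 2*exp(5*y/2)/15


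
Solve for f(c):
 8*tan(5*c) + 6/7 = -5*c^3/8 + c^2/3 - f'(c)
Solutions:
 f(c) = C1 - 5*c^4/32 + c^3/9 - 6*c/7 + 8*log(cos(5*c))/5


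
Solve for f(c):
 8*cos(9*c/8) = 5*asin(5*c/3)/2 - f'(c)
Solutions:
 f(c) = C1 + 5*c*asin(5*c/3)/2 + sqrt(9 - 25*c^2)/2 - 64*sin(9*c/8)/9


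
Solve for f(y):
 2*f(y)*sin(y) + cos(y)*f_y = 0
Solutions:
 f(y) = C1*cos(y)^2


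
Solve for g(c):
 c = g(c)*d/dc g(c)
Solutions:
 g(c) = -sqrt(C1 + c^2)
 g(c) = sqrt(C1 + c^2)


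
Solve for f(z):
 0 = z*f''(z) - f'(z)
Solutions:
 f(z) = C1 + C2*z^2


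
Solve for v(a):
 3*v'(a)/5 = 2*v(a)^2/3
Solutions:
 v(a) = -9/(C1 + 10*a)


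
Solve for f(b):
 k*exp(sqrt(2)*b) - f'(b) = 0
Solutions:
 f(b) = C1 + sqrt(2)*k*exp(sqrt(2)*b)/2


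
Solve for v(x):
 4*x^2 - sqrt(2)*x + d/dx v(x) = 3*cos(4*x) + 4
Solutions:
 v(x) = C1 - 4*x^3/3 + sqrt(2)*x^2/2 + 4*x + 3*sin(4*x)/4


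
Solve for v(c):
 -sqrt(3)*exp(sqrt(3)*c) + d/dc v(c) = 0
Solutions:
 v(c) = C1 + exp(sqrt(3)*c)


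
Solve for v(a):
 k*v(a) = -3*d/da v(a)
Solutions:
 v(a) = C1*exp(-a*k/3)


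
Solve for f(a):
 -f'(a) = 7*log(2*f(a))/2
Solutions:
 2*Integral(1/(log(_y) + log(2)), (_y, f(a)))/7 = C1 - a


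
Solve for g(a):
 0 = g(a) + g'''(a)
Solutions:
 g(a) = C3*exp(-a) + (C1*sin(sqrt(3)*a/2) + C2*cos(sqrt(3)*a/2))*exp(a/2)


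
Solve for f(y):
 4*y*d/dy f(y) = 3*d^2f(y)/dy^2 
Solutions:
 f(y) = C1 + C2*erfi(sqrt(6)*y/3)


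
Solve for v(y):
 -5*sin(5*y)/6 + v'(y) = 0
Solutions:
 v(y) = C1 - cos(5*y)/6


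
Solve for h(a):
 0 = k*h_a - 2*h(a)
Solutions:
 h(a) = C1*exp(2*a/k)


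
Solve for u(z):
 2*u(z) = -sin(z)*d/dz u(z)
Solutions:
 u(z) = C1*(cos(z) + 1)/(cos(z) - 1)


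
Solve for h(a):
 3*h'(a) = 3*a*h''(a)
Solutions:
 h(a) = C1 + C2*a^2


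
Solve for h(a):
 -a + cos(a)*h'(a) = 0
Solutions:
 h(a) = C1 + Integral(a/cos(a), a)


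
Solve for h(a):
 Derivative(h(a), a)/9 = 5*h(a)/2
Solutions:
 h(a) = C1*exp(45*a/2)


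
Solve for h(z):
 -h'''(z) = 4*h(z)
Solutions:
 h(z) = C3*exp(-2^(2/3)*z) + (C1*sin(2^(2/3)*sqrt(3)*z/2) + C2*cos(2^(2/3)*sqrt(3)*z/2))*exp(2^(2/3)*z/2)


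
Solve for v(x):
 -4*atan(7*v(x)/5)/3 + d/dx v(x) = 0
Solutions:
 Integral(1/atan(7*_y/5), (_y, v(x))) = C1 + 4*x/3


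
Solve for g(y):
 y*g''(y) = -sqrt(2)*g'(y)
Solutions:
 g(y) = C1 + C2*y^(1 - sqrt(2))


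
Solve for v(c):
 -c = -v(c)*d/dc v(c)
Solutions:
 v(c) = -sqrt(C1 + c^2)
 v(c) = sqrt(C1 + c^2)


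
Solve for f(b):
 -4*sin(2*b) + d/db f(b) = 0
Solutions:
 f(b) = C1 - 2*cos(2*b)


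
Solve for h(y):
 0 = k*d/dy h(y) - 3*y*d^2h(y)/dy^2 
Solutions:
 h(y) = C1 + y^(re(k)/3 + 1)*(C2*sin(log(y)*Abs(im(k))/3) + C3*cos(log(y)*im(k)/3))


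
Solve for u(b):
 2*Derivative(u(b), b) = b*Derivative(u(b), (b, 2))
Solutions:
 u(b) = C1 + C2*b^3


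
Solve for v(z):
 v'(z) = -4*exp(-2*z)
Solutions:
 v(z) = C1 + 2*exp(-2*z)


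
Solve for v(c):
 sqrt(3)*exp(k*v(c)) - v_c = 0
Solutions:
 v(c) = Piecewise((log(-1/(C1*k + sqrt(3)*c*k))/k, Ne(k, 0)), (nan, True))
 v(c) = Piecewise((C1 + sqrt(3)*c, Eq(k, 0)), (nan, True))


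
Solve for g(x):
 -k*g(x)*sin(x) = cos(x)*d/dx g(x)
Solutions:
 g(x) = C1*exp(k*log(cos(x)))


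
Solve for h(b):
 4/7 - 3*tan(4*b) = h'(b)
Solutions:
 h(b) = C1 + 4*b/7 + 3*log(cos(4*b))/4


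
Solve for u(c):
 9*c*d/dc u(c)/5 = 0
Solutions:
 u(c) = C1


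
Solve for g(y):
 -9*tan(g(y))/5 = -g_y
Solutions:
 g(y) = pi - asin(C1*exp(9*y/5))
 g(y) = asin(C1*exp(9*y/5))


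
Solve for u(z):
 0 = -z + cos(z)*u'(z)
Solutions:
 u(z) = C1 + Integral(z/cos(z), z)


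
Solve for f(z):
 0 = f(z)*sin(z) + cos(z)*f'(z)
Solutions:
 f(z) = C1*cos(z)


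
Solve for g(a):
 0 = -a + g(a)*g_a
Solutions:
 g(a) = -sqrt(C1 + a^2)
 g(a) = sqrt(C1 + a^2)


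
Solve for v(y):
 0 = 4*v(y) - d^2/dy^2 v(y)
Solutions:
 v(y) = C1*exp(-2*y) + C2*exp(2*y)


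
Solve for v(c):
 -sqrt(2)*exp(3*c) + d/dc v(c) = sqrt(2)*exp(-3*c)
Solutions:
 v(c) = C1 + 2*sqrt(2)*sinh(3*c)/3


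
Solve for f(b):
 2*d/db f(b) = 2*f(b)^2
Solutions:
 f(b) = -1/(C1 + b)


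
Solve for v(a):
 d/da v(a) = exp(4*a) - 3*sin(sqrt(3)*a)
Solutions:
 v(a) = C1 + exp(4*a)/4 + sqrt(3)*cos(sqrt(3)*a)


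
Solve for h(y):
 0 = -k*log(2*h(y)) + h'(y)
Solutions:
 Integral(1/(log(_y) + log(2)), (_y, h(y))) = C1 + k*y


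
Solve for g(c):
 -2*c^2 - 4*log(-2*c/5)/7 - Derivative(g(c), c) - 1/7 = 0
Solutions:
 g(c) = C1 - 2*c^3/3 - 4*c*log(-c)/7 + c*(-4*log(2) + 3 + 4*log(5))/7


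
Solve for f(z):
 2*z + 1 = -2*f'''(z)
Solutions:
 f(z) = C1 + C2*z + C3*z^2 - z^4/24 - z^3/12


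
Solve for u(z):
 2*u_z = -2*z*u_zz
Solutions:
 u(z) = C1 + C2*log(z)


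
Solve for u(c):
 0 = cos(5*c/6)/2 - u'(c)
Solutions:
 u(c) = C1 + 3*sin(5*c/6)/5


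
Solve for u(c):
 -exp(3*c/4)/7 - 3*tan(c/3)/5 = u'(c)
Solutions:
 u(c) = C1 - 4*exp(3*c/4)/21 + 9*log(cos(c/3))/5


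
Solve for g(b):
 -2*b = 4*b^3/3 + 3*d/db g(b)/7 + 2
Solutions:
 g(b) = C1 - 7*b^4/9 - 7*b^2/3 - 14*b/3


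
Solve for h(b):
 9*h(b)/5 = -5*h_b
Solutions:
 h(b) = C1*exp(-9*b/25)


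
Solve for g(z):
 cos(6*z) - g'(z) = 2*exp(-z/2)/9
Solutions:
 g(z) = C1 + sin(6*z)/6 + 4*exp(-z/2)/9


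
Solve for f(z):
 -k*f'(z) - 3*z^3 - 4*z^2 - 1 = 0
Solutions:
 f(z) = C1 - 3*z^4/(4*k) - 4*z^3/(3*k) - z/k


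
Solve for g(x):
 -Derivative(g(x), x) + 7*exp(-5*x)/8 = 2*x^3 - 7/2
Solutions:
 g(x) = C1 - x^4/2 + 7*x/2 - 7*exp(-5*x)/40


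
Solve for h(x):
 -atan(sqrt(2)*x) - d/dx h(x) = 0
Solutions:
 h(x) = C1 - x*atan(sqrt(2)*x) + sqrt(2)*log(2*x^2 + 1)/4


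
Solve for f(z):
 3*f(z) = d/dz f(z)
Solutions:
 f(z) = C1*exp(3*z)


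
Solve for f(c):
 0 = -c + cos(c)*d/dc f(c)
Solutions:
 f(c) = C1 + Integral(c/cos(c), c)


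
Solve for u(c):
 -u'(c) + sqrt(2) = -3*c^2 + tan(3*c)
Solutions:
 u(c) = C1 + c^3 + sqrt(2)*c + log(cos(3*c))/3


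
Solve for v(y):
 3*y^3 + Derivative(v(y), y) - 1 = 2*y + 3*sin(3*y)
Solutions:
 v(y) = C1 - 3*y^4/4 + y^2 + y - cos(3*y)


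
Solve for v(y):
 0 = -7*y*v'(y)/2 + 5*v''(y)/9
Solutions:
 v(y) = C1 + C2*erfi(3*sqrt(35)*y/10)


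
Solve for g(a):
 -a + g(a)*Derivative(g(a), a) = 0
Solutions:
 g(a) = -sqrt(C1 + a^2)
 g(a) = sqrt(C1 + a^2)


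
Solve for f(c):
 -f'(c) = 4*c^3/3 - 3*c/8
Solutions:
 f(c) = C1 - c^4/3 + 3*c^2/16


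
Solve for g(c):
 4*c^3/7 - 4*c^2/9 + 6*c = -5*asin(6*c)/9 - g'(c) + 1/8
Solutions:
 g(c) = C1 - c^4/7 + 4*c^3/27 - 3*c^2 - 5*c*asin(6*c)/9 + c/8 - 5*sqrt(1 - 36*c^2)/54


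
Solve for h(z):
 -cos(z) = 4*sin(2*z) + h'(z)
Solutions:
 h(z) = C1 - 4*sin(z)^2 - sin(z)


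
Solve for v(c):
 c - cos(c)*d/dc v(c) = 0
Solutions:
 v(c) = C1 + Integral(c/cos(c), c)


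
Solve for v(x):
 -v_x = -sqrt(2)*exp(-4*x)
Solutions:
 v(x) = C1 - sqrt(2)*exp(-4*x)/4


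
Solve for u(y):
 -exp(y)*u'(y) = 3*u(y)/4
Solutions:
 u(y) = C1*exp(3*exp(-y)/4)


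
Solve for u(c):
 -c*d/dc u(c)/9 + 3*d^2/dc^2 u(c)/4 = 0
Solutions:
 u(c) = C1 + C2*erfi(sqrt(6)*c/9)


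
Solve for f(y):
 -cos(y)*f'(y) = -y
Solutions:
 f(y) = C1 + Integral(y/cos(y), y)


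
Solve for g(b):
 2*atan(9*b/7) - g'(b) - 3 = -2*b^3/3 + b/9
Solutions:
 g(b) = C1 + b^4/6 - b^2/18 + 2*b*atan(9*b/7) - 3*b - 7*log(81*b^2 + 49)/9


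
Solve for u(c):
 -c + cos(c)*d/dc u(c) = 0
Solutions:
 u(c) = C1 + Integral(c/cos(c), c)


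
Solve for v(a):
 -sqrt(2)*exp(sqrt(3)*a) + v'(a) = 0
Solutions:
 v(a) = C1 + sqrt(6)*exp(sqrt(3)*a)/3


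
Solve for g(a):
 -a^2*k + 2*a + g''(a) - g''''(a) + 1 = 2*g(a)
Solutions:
 g(a) = -a^2*k/2 + a - k/2 + (C1*sin(2^(1/4)*a*sin(atan(sqrt(7))/2)) + C2*cos(2^(1/4)*a*sin(atan(sqrt(7))/2)))*exp(-2^(1/4)*a*cos(atan(sqrt(7))/2)) + (C3*sin(2^(1/4)*a*sin(atan(sqrt(7))/2)) + C4*cos(2^(1/4)*a*sin(atan(sqrt(7))/2)))*exp(2^(1/4)*a*cos(atan(sqrt(7))/2)) + 1/2


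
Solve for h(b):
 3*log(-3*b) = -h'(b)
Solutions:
 h(b) = C1 - 3*b*log(-b) + 3*b*(1 - log(3))


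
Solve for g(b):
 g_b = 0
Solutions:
 g(b) = C1


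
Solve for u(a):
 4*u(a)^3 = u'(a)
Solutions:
 u(a) = -sqrt(2)*sqrt(-1/(C1 + 4*a))/2
 u(a) = sqrt(2)*sqrt(-1/(C1 + 4*a))/2


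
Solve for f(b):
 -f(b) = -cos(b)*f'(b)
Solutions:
 f(b) = C1*sqrt(sin(b) + 1)/sqrt(sin(b) - 1)


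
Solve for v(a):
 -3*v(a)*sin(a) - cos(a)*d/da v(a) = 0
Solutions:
 v(a) = C1*cos(a)^3


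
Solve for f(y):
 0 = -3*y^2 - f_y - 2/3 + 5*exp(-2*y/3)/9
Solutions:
 f(y) = C1 - y^3 - 2*y/3 - 5*exp(-2*y/3)/6


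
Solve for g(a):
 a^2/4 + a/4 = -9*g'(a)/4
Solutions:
 g(a) = C1 - a^3/27 - a^2/18


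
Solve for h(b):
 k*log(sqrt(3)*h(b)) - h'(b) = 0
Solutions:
 Integral(1/(2*log(_y) + log(3)), (_y, h(b))) = C1 + b*k/2


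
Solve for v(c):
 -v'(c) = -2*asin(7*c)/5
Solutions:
 v(c) = C1 + 2*c*asin(7*c)/5 + 2*sqrt(1 - 49*c^2)/35


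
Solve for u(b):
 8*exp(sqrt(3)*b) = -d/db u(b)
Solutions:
 u(b) = C1 - 8*sqrt(3)*exp(sqrt(3)*b)/3


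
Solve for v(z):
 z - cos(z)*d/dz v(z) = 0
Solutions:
 v(z) = C1 + Integral(z/cos(z), z)


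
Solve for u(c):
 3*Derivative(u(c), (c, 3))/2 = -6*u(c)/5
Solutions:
 u(c) = C3*exp(-10^(2/3)*c/5) + (C1*sin(10^(2/3)*sqrt(3)*c/10) + C2*cos(10^(2/3)*sqrt(3)*c/10))*exp(10^(2/3)*c/10)


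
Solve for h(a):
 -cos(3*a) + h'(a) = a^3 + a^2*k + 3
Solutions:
 h(a) = C1 + a^4/4 + a^3*k/3 + 3*a + sin(3*a)/3


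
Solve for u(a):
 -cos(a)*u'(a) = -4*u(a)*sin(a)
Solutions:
 u(a) = C1/cos(a)^4


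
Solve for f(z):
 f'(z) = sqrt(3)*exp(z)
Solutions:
 f(z) = C1 + sqrt(3)*exp(z)


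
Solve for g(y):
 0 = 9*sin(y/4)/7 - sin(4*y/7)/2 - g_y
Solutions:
 g(y) = C1 - 36*cos(y/4)/7 + 7*cos(4*y/7)/8


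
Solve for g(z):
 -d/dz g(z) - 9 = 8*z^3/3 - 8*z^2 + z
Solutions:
 g(z) = C1 - 2*z^4/3 + 8*z^3/3 - z^2/2 - 9*z


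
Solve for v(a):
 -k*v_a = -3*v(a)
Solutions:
 v(a) = C1*exp(3*a/k)


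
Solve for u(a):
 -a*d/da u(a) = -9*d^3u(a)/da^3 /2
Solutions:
 u(a) = C1 + Integral(C2*airyai(6^(1/3)*a/3) + C3*airybi(6^(1/3)*a/3), a)


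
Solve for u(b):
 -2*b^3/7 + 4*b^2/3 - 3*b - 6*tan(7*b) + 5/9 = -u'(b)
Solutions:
 u(b) = C1 + b^4/14 - 4*b^3/9 + 3*b^2/2 - 5*b/9 - 6*log(cos(7*b))/7


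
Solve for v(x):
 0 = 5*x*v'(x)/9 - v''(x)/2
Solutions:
 v(x) = C1 + C2*erfi(sqrt(5)*x/3)


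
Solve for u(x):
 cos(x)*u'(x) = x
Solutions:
 u(x) = C1 + Integral(x/cos(x), x)


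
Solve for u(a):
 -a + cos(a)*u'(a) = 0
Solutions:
 u(a) = C1 + Integral(a/cos(a), a)


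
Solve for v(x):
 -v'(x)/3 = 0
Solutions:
 v(x) = C1


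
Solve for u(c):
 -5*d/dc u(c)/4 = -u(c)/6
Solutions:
 u(c) = C1*exp(2*c/15)


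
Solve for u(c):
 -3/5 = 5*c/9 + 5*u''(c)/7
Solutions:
 u(c) = C1 + C2*c - 7*c^3/54 - 21*c^2/50


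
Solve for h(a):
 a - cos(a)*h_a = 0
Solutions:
 h(a) = C1 + Integral(a/cos(a), a)


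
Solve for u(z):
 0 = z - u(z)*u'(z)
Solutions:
 u(z) = -sqrt(C1 + z^2)
 u(z) = sqrt(C1 + z^2)


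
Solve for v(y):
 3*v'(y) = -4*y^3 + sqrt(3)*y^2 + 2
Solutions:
 v(y) = C1 - y^4/3 + sqrt(3)*y^3/9 + 2*y/3


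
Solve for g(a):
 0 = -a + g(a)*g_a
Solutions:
 g(a) = -sqrt(C1 + a^2)
 g(a) = sqrt(C1 + a^2)


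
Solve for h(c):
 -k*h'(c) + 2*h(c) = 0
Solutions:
 h(c) = C1*exp(2*c/k)


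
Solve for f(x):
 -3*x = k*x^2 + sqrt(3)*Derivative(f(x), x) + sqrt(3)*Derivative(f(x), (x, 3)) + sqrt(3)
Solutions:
 f(x) = C1 + C2*sin(x) + C3*cos(x) - sqrt(3)*k*x^3/9 + 2*sqrt(3)*k*x/3 - sqrt(3)*x^2/2 - x


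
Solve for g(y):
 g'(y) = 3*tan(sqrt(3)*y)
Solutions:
 g(y) = C1 - sqrt(3)*log(cos(sqrt(3)*y))


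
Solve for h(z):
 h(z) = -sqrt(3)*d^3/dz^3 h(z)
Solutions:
 h(z) = C3*exp(-3^(5/6)*z/3) + (C1*sin(3^(1/3)*z/2) + C2*cos(3^(1/3)*z/2))*exp(3^(5/6)*z/6)


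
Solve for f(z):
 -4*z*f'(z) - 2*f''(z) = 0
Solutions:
 f(z) = C1 + C2*erf(z)


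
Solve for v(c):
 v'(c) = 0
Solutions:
 v(c) = C1


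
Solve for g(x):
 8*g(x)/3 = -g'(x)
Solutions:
 g(x) = C1*exp(-8*x/3)


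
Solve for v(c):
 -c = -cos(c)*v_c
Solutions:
 v(c) = C1 + Integral(c/cos(c), c)


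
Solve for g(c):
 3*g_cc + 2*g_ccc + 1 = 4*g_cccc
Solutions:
 g(c) = C1 + C2*c + C3*exp(c*(1 - sqrt(13))/4) + C4*exp(c*(1 + sqrt(13))/4) - c^2/6


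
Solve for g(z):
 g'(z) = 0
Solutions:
 g(z) = C1


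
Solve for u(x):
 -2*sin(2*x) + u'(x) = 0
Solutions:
 u(x) = C1 - cos(2*x)


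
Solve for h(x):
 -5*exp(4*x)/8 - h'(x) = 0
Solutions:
 h(x) = C1 - 5*exp(4*x)/32


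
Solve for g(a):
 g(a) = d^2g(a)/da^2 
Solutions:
 g(a) = C1*exp(-a) + C2*exp(a)


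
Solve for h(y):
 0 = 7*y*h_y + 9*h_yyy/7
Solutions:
 h(y) = C1 + Integral(C2*airyai(-3^(1/3)*7^(2/3)*y/3) + C3*airybi(-3^(1/3)*7^(2/3)*y/3), y)


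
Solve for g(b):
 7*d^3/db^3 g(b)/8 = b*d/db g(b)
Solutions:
 g(b) = C1 + Integral(C2*airyai(2*7^(2/3)*b/7) + C3*airybi(2*7^(2/3)*b/7), b)


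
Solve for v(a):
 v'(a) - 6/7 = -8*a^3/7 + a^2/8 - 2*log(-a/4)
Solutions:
 v(a) = C1 - 2*a^4/7 + a^3/24 - 2*a*log(-a) + a*(4*log(2) + 20/7)


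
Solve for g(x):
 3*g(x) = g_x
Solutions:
 g(x) = C1*exp(3*x)


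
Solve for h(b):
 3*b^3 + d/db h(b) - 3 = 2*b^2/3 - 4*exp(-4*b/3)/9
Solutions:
 h(b) = C1 - 3*b^4/4 + 2*b^3/9 + 3*b + exp(-4*b/3)/3


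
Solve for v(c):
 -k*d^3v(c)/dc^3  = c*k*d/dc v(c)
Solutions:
 v(c) = C1 + Integral(C2*airyai(-c) + C3*airybi(-c), c)


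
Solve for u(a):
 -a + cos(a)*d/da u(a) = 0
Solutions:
 u(a) = C1 + Integral(a/cos(a), a)


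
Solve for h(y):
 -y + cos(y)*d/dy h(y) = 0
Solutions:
 h(y) = C1 + Integral(y/cos(y), y)


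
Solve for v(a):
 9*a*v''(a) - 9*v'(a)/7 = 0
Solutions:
 v(a) = C1 + C2*a^(8/7)


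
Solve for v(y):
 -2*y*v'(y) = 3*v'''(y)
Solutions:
 v(y) = C1 + Integral(C2*airyai(-2^(1/3)*3^(2/3)*y/3) + C3*airybi(-2^(1/3)*3^(2/3)*y/3), y)


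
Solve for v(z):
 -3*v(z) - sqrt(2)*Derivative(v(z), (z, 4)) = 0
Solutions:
 v(z) = (C1*sin(2^(3/8)*3^(1/4)*z/2) + C2*cos(2^(3/8)*3^(1/4)*z/2))*exp(-2^(3/8)*3^(1/4)*z/2) + (C3*sin(2^(3/8)*3^(1/4)*z/2) + C4*cos(2^(3/8)*3^(1/4)*z/2))*exp(2^(3/8)*3^(1/4)*z/2)


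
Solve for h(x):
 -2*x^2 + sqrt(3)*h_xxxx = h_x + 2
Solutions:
 h(x) = C1 + C4*exp(3^(5/6)*x/3) - 2*x^3/3 - 2*x + (C2*sin(3^(1/3)*x/2) + C3*cos(3^(1/3)*x/2))*exp(-3^(5/6)*x/6)


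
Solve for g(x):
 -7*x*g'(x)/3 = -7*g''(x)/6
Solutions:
 g(x) = C1 + C2*erfi(x)


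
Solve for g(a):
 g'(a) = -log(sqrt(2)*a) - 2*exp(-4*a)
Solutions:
 g(a) = C1 - a*log(a) + a*(1 - log(2)/2) + exp(-4*a)/2


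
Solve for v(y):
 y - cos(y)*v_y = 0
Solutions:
 v(y) = C1 + Integral(y/cos(y), y)


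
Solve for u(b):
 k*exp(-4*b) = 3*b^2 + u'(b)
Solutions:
 u(b) = C1 - b^3 - k*exp(-4*b)/4


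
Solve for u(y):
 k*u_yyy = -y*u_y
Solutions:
 u(y) = C1 + Integral(C2*airyai(y*(-1/k)^(1/3)) + C3*airybi(y*(-1/k)^(1/3)), y)


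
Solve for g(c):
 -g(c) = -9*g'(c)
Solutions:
 g(c) = C1*exp(c/9)


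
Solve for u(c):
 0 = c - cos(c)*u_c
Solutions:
 u(c) = C1 + Integral(c/cos(c), c)


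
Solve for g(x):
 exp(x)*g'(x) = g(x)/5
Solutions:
 g(x) = C1*exp(-exp(-x)/5)


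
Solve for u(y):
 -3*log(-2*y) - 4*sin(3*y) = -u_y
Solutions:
 u(y) = C1 + 3*y*log(-y) - 3*y + 3*y*log(2) - 4*cos(3*y)/3


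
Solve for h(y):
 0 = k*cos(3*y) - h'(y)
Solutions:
 h(y) = C1 + k*sin(3*y)/3


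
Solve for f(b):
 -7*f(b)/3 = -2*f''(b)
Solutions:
 f(b) = C1*exp(-sqrt(42)*b/6) + C2*exp(sqrt(42)*b/6)


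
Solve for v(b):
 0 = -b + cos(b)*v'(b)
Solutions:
 v(b) = C1 + Integral(b/cos(b), b)


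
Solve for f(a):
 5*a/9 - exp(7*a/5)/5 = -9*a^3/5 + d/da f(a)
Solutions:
 f(a) = C1 + 9*a^4/20 + 5*a^2/18 - exp(7*a/5)/7


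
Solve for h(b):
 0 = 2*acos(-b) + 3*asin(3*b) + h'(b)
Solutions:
 h(b) = C1 - 2*b*acos(-b) - 3*b*asin(3*b) - sqrt(1 - 9*b^2) - 2*sqrt(1 - b^2)


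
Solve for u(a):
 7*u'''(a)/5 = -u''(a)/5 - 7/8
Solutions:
 u(a) = C1 + C2*a + C3*exp(-a/7) - 35*a^2/16
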